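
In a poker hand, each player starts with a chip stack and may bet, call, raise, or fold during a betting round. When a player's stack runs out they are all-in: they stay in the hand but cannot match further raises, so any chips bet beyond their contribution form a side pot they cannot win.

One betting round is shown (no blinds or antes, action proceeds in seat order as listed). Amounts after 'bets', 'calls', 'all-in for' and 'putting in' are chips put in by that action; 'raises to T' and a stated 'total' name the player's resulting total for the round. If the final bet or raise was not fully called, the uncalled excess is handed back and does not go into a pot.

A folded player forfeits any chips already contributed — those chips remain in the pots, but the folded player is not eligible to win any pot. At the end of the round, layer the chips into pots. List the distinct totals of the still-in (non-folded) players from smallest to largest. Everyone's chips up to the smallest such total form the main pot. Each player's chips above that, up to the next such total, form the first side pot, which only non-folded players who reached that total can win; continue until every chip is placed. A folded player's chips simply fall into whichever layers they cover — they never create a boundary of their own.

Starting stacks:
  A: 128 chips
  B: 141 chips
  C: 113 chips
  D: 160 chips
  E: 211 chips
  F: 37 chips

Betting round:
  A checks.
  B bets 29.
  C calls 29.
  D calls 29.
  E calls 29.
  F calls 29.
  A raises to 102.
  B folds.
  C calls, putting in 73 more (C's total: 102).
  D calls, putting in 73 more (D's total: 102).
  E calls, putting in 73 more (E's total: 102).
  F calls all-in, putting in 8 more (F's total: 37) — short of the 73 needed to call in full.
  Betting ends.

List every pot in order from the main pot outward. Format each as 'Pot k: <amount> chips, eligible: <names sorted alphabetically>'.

Pot 1: 214 chips, eligible: A, C, D, E, F
Pot 2: 260 chips, eligible: A, C, D, E

Derivation:
Contributions: A=102, B=29, C=102, D=102, E=102, F=37
Folded: B
Pot levels (distinct totals of non-folded players): 37, 102
Layer 1-37: A 37 + B 29 + C 37 + D 37 + E 37 + F 37 = 214 chips; eligible A, C, D, E, F
Layer 38-102: 65 each from A, C, D, E = 65*4 = 260 chips; eligible A, C, D, E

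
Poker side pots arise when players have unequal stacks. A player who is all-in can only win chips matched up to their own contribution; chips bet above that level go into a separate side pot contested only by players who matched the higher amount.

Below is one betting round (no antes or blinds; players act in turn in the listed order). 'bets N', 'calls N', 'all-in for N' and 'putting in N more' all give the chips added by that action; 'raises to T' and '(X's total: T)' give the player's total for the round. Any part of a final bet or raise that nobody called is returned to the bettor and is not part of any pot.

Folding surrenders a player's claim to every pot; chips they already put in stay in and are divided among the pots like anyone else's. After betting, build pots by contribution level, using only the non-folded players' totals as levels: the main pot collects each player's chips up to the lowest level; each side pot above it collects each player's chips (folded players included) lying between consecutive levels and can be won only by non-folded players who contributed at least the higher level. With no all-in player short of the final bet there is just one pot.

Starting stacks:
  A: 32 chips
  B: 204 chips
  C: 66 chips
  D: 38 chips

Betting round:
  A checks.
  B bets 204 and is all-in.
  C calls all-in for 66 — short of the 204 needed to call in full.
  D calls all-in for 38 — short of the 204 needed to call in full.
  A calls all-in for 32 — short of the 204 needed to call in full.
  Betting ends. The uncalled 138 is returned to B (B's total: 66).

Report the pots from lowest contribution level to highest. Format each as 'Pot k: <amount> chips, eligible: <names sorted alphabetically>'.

Contributions (after 138 returned to B): A=32, B=66, C=66, D=38
Pot levels (distinct totals of non-folded players): 32, 38, 66
Layer 1-32: 32 each from A, B, C, D = 32*4 = 128 chips; eligible A, B, C, D
Layer 33-38: 6 each from B, C, D = 6*3 = 18 chips; eligible B, C, D
Layer 39-66: 28 each from B, C = 28*2 = 56 chips; eligible B, C

Pot 1: 128 chips, eligible: A, B, C, D
Pot 2: 18 chips, eligible: B, C, D
Pot 3: 56 chips, eligible: B, C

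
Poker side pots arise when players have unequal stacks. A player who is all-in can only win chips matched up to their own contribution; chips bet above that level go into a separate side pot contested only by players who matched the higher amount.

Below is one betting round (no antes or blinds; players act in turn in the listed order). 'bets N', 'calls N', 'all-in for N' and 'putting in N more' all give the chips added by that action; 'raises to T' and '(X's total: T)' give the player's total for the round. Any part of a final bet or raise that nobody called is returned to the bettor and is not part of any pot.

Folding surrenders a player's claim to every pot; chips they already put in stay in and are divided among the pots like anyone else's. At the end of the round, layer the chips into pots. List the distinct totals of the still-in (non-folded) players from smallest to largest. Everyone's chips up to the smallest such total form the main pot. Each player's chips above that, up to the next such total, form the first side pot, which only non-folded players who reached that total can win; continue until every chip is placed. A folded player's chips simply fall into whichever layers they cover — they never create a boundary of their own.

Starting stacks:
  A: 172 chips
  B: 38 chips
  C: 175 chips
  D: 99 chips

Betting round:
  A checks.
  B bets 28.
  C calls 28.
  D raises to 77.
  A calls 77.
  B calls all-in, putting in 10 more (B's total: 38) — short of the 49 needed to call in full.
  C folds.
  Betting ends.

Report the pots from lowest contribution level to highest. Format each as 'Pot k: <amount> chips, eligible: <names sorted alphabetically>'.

Contributions: A=77, B=38, C=28, D=77
Folded: C
Pot levels (distinct totals of non-folded players): 38, 77
Layer 1-38: A 38 + B 38 + C 28 + D 38 = 142 chips; eligible A, B, D
Layer 39-77: 39 each from A, D = 39*2 = 78 chips; eligible A, D

Pot 1: 142 chips, eligible: A, B, D
Pot 2: 78 chips, eligible: A, D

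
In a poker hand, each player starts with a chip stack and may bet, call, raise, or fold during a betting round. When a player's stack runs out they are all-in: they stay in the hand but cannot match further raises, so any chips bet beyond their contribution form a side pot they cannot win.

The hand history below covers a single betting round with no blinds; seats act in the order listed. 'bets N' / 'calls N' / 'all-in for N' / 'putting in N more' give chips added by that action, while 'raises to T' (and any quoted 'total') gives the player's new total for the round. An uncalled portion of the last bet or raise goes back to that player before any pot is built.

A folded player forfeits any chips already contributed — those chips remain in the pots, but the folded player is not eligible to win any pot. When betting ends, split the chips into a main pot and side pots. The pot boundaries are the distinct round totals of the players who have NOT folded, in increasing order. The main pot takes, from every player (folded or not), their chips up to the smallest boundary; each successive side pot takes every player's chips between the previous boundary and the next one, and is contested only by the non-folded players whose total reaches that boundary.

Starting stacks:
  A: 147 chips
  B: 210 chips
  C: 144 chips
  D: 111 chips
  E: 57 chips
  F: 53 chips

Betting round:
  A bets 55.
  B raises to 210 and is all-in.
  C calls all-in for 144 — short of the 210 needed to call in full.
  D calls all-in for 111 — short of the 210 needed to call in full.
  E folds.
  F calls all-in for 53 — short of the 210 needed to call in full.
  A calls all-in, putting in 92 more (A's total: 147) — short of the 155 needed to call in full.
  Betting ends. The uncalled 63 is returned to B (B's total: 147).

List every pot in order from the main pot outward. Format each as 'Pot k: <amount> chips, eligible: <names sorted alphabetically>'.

Contributions (after 63 returned to B): A=147, B=147, C=144, D=111, F=53
Folded: E
Pot levels (distinct totals of non-folded players): 53, 111, 144, 147
Layer 1-53: 53 each from A, B, C, D, F = 53*5 = 265 chips; eligible A, B, C, D, F
Layer 54-111: 58 each from A, B, C, D = 58*4 = 232 chips; eligible A, B, C, D
Layer 112-144: 33 each from A, B, C = 33*3 = 99 chips; eligible A, B, C
Layer 145-147: 3 each from A, B = 3*2 = 6 chips; eligible A, B

Pot 1: 265 chips, eligible: A, B, C, D, F
Pot 2: 232 chips, eligible: A, B, C, D
Pot 3: 99 chips, eligible: A, B, C
Pot 4: 6 chips, eligible: A, B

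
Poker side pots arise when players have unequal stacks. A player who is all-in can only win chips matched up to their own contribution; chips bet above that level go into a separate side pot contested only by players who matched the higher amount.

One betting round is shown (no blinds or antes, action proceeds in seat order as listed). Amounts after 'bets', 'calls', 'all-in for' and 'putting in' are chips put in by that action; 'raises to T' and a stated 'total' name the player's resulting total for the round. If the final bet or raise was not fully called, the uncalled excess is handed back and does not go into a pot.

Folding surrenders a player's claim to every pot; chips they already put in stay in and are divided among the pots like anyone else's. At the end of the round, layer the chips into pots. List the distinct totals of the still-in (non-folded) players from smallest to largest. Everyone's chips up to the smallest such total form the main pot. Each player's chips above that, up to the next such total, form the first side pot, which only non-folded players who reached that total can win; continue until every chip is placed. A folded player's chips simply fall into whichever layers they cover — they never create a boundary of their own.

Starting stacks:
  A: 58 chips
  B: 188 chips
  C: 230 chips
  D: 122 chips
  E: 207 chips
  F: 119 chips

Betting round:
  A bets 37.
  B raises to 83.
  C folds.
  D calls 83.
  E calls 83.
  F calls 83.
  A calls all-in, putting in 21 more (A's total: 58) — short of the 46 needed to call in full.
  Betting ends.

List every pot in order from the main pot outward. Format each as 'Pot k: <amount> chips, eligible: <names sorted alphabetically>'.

Contributions: A=58, B=83, D=83, E=83, F=83
Folded: C
Pot levels (distinct totals of non-folded players): 58, 83
Layer 1-58: 58 each from A, B, D, E, F = 58*5 = 290 chips; eligible A, B, D, E, F
Layer 59-83: 25 each from B, D, E, F = 25*4 = 100 chips; eligible B, D, E, F

Pot 1: 290 chips, eligible: A, B, D, E, F
Pot 2: 100 chips, eligible: B, D, E, F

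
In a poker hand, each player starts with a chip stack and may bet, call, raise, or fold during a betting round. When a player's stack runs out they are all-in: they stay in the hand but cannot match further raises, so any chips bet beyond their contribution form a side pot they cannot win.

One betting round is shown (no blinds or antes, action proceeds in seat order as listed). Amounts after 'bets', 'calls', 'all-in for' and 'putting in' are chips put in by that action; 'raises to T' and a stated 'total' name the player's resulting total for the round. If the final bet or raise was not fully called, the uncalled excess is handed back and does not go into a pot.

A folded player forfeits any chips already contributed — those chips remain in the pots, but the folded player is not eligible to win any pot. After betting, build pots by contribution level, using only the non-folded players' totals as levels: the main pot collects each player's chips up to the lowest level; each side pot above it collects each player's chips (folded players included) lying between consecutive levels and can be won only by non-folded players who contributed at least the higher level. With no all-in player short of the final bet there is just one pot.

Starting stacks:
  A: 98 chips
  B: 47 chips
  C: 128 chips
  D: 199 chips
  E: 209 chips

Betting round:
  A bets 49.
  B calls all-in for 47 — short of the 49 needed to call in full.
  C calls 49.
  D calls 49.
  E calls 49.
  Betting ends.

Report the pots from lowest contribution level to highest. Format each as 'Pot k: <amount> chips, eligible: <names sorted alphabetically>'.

Contributions: A=49, B=47, C=49, D=49, E=49
Pot levels (distinct totals of non-folded players): 47, 49
Layer 1-47: 47 each from A, B, C, D, E = 47*5 = 235 chips; eligible A, B, C, D, E
Layer 48-49: 2 each from A, C, D, E = 2*4 = 8 chips; eligible A, C, D, E

Pot 1: 235 chips, eligible: A, B, C, D, E
Pot 2: 8 chips, eligible: A, C, D, E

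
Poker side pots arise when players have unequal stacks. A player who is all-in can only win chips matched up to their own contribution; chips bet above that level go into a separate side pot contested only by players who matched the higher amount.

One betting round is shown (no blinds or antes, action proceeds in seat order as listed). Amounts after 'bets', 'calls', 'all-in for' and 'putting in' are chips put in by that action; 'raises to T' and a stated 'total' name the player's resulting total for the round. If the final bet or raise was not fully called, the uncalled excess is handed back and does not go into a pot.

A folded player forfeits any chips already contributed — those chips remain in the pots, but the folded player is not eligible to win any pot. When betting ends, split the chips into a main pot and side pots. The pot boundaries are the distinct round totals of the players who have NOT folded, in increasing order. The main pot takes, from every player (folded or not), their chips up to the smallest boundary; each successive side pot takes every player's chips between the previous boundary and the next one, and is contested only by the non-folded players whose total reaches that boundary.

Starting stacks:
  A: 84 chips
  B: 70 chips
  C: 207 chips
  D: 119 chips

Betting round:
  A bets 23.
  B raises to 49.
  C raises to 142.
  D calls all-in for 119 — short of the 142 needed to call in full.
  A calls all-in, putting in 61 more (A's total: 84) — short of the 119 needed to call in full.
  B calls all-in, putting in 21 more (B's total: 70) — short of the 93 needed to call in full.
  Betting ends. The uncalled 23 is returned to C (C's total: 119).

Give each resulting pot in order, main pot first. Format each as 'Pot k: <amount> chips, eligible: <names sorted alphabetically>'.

Contributions (after 23 returned to C): A=84, B=70, C=119, D=119
Pot levels (distinct totals of non-folded players): 70, 84, 119
Layer 1-70: 70 each from A, B, C, D = 70*4 = 280 chips; eligible A, B, C, D
Layer 71-84: 14 each from A, C, D = 14*3 = 42 chips; eligible A, C, D
Layer 85-119: 35 each from C, D = 35*2 = 70 chips; eligible C, D

Pot 1: 280 chips, eligible: A, B, C, D
Pot 2: 42 chips, eligible: A, C, D
Pot 3: 70 chips, eligible: C, D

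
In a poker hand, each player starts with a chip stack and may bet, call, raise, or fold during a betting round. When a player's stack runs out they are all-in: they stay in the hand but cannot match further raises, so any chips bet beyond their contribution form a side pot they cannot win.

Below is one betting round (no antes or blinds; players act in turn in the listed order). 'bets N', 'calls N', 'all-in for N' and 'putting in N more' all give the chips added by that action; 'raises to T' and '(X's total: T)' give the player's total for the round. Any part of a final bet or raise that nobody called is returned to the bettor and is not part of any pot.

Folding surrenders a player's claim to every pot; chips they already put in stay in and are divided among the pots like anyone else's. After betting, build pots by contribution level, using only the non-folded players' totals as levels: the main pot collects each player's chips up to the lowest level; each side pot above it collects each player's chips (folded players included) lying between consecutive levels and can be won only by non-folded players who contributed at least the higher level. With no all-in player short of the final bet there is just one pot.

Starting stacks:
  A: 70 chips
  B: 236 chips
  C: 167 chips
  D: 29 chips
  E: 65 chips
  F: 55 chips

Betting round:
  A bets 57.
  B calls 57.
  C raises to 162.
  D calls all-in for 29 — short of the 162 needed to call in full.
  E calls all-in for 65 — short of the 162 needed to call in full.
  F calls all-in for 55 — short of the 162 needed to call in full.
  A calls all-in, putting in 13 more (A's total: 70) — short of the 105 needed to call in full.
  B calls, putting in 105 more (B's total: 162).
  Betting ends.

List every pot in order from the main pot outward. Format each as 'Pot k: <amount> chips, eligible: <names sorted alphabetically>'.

Pot 1: 174 chips, eligible: A, B, C, D, E, F
Pot 2: 130 chips, eligible: A, B, C, E, F
Pot 3: 40 chips, eligible: A, B, C, E
Pot 4: 15 chips, eligible: A, B, C
Pot 5: 184 chips, eligible: B, C

Derivation:
Contributions: A=70, B=162, C=162, D=29, E=65, F=55
Pot levels (distinct totals of non-folded players): 29, 55, 65, 70, 162
Layer 1-29: 29 each from A, B, C, D, E, F = 29*6 = 174 chips; eligible A, B, C, D, E, F
Layer 30-55: 26 each from A, B, C, E, F = 26*5 = 130 chips; eligible A, B, C, E, F
Layer 56-65: 10 each from A, B, C, E = 10*4 = 40 chips; eligible A, B, C, E
Layer 66-70: 5 each from A, B, C = 5*3 = 15 chips; eligible A, B, C
Layer 71-162: 92 each from B, C = 92*2 = 184 chips; eligible B, C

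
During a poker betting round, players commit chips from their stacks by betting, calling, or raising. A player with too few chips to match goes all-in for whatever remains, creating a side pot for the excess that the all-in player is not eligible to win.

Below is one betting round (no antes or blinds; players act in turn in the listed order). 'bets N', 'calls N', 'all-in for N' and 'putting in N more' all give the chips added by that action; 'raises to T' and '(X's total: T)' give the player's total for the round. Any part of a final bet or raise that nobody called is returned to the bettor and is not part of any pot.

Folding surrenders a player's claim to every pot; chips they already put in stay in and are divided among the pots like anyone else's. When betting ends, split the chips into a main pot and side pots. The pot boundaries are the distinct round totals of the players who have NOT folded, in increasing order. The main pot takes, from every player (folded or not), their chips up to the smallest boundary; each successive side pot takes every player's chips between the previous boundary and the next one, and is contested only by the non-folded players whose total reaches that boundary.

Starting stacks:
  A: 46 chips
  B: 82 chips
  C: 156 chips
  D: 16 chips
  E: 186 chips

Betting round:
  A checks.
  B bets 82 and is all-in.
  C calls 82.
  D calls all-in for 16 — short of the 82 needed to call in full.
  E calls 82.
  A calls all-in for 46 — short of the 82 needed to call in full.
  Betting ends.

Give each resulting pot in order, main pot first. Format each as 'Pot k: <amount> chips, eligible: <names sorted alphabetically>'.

Contributions: A=46, B=82, C=82, D=16, E=82
Pot levels (distinct totals of non-folded players): 16, 46, 82
Layer 1-16: 16 each from A, B, C, D, E = 16*5 = 80 chips; eligible A, B, C, D, E
Layer 17-46: 30 each from A, B, C, E = 30*4 = 120 chips; eligible A, B, C, E
Layer 47-82: 36 each from B, C, E = 36*3 = 108 chips; eligible B, C, E

Pot 1: 80 chips, eligible: A, B, C, D, E
Pot 2: 120 chips, eligible: A, B, C, E
Pot 3: 108 chips, eligible: B, C, E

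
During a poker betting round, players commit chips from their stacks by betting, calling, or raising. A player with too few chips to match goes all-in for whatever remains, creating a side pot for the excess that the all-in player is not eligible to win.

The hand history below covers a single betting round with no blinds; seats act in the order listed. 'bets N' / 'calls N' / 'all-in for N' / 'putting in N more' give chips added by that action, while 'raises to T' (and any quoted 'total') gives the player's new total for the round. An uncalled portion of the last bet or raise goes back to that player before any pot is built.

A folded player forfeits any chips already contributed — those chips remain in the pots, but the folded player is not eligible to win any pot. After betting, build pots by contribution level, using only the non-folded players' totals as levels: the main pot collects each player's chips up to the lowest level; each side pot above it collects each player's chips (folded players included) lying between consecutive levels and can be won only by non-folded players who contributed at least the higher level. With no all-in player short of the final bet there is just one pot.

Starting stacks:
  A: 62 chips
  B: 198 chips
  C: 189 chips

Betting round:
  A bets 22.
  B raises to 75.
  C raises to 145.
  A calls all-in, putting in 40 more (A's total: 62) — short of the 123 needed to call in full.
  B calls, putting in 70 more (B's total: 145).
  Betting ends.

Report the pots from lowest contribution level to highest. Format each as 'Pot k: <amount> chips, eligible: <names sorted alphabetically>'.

Pot 1: 186 chips, eligible: A, B, C
Pot 2: 166 chips, eligible: B, C

Derivation:
Contributions: A=62, B=145, C=145
Pot levels (distinct totals of non-folded players): 62, 145
Layer 1-62: 62 each from A, B, C = 62*3 = 186 chips; eligible A, B, C
Layer 63-145: 83 each from B, C = 83*2 = 166 chips; eligible B, C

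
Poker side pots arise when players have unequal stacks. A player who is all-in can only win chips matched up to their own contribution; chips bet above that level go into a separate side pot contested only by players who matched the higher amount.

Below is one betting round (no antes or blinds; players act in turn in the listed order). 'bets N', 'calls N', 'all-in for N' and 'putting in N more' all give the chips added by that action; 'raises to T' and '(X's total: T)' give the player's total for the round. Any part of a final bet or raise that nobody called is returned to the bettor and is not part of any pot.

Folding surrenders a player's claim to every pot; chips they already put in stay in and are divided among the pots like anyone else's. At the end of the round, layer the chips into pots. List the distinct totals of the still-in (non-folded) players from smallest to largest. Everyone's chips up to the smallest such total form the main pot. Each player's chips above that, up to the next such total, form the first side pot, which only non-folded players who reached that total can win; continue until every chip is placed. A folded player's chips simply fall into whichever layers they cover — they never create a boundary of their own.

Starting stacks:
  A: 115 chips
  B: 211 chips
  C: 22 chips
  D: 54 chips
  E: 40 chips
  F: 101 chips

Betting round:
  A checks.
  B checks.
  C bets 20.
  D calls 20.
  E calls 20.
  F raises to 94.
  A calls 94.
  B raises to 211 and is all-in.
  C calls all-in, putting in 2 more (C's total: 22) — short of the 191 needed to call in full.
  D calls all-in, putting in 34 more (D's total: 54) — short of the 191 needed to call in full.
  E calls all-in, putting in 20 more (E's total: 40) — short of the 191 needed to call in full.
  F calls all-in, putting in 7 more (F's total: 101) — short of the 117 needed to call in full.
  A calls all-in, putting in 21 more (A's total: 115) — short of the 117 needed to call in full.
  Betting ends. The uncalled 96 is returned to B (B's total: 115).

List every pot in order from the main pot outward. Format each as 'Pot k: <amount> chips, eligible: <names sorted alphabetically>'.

Contributions (after 96 returned to B): A=115, B=115, C=22, D=54, E=40, F=101
Pot levels (distinct totals of non-folded players): 22, 40, 54, 101, 115
Layer 1-22: 22 each from A, B, C, D, E, F = 22*6 = 132 chips; eligible A, B, C, D, E, F
Layer 23-40: 18 each from A, B, D, E, F = 18*5 = 90 chips; eligible A, B, D, E, F
Layer 41-54: 14 each from A, B, D, F = 14*4 = 56 chips; eligible A, B, D, F
Layer 55-101: 47 each from A, B, F = 47*3 = 141 chips; eligible A, B, F
Layer 102-115: 14 each from A, B = 14*2 = 28 chips; eligible A, B

Pot 1: 132 chips, eligible: A, B, C, D, E, F
Pot 2: 90 chips, eligible: A, B, D, E, F
Pot 3: 56 chips, eligible: A, B, D, F
Pot 4: 141 chips, eligible: A, B, F
Pot 5: 28 chips, eligible: A, B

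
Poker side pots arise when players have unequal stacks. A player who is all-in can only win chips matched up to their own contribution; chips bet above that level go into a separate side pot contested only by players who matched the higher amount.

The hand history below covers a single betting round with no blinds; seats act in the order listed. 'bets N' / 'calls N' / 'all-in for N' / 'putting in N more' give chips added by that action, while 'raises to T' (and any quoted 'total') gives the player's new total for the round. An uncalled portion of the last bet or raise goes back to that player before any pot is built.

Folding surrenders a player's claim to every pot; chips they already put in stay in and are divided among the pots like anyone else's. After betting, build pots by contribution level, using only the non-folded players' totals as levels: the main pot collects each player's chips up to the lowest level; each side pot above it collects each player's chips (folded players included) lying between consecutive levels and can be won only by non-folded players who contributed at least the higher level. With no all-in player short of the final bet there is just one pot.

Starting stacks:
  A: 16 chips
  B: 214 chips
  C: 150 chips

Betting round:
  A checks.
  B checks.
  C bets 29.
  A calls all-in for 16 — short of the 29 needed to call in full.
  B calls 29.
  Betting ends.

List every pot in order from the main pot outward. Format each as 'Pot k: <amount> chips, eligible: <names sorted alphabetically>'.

Contributions: A=16, B=29, C=29
Pot levels (distinct totals of non-folded players): 16, 29
Layer 1-16: 16 each from A, B, C = 16*3 = 48 chips; eligible A, B, C
Layer 17-29: 13 each from B, C = 13*2 = 26 chips; eligible B, C

Pot 1: 48 chips, eligible: A, B, C
Pot 2: 26 chips, eligible: B, C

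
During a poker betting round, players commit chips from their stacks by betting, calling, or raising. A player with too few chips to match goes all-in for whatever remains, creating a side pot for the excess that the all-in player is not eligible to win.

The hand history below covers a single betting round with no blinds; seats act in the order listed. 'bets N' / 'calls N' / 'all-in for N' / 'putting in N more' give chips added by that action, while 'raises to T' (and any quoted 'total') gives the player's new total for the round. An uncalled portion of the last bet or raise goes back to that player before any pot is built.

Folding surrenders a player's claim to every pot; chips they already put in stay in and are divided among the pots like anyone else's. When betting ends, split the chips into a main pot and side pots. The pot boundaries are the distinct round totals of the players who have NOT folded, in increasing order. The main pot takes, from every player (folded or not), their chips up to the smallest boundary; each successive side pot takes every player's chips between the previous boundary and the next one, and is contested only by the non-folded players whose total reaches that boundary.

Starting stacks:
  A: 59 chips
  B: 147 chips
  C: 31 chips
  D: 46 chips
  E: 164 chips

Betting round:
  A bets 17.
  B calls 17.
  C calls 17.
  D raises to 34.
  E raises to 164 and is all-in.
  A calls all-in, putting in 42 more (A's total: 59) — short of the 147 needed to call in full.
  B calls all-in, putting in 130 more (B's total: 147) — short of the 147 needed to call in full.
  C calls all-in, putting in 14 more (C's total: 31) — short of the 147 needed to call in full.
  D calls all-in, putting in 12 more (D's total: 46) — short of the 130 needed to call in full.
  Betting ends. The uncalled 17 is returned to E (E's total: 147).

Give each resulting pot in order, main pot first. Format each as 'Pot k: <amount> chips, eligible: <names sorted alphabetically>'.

Pot 1: 155 chips, eligible: A, B, C, D, E
Pot 2: 60 chips, eligible: A, B, D, E
Pot 3: 39 chips, eligible: A, B, E
Pot 4: 176 chips, eligible: B, E

Derivation:
Contributions (after 17 returned to E): A=59, B=147, C=31, D=46, E=147
Pot levels (distinct totals of non-folded players): 31, 46, 59, 147
Layer 1-31: 31 each from A, B, C, D, E = 31*5 = 155 chips; eligible A, B, C, D, E
Layer 32-46: 15 each from A, B, D, E = 15*4 = 60 chips; eligible A, B, D, E
Layer 47-59: 13 each from A, B, E = 13*3 = 39 chips; eligible A, B, E
Layer 60-147: 88 each from B, E = 88*2 = 176 chips; eligible B, E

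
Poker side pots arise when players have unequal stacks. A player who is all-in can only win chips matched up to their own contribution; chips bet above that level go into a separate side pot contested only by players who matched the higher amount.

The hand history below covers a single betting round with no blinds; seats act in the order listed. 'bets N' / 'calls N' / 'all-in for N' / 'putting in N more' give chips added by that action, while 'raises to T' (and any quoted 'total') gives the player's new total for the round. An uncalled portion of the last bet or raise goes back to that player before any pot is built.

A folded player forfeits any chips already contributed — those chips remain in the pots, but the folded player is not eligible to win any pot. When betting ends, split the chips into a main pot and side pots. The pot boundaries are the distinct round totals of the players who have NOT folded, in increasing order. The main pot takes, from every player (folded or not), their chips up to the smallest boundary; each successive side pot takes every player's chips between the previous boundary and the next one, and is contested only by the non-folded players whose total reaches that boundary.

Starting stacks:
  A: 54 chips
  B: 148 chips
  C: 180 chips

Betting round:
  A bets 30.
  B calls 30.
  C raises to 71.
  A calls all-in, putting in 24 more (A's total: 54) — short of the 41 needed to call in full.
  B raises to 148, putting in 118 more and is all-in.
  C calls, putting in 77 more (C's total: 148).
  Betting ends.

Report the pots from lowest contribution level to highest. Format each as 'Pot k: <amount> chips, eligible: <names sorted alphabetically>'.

Pot 1: 162 chips, eligible: A, B, C
Pot 2: 188 chips, eligible: B, C

Derivation:
Contributions: A=54, B=148, C=148
Pot levels (distinct totals of non-folded players): 54, 148
Layer 1-54: 54 each from A, B, C = 54*3 = 162 chips; eligible A, B, C
Layer 55-148: 94 each from B, C = 94*2 = 188 chips; eligible B, C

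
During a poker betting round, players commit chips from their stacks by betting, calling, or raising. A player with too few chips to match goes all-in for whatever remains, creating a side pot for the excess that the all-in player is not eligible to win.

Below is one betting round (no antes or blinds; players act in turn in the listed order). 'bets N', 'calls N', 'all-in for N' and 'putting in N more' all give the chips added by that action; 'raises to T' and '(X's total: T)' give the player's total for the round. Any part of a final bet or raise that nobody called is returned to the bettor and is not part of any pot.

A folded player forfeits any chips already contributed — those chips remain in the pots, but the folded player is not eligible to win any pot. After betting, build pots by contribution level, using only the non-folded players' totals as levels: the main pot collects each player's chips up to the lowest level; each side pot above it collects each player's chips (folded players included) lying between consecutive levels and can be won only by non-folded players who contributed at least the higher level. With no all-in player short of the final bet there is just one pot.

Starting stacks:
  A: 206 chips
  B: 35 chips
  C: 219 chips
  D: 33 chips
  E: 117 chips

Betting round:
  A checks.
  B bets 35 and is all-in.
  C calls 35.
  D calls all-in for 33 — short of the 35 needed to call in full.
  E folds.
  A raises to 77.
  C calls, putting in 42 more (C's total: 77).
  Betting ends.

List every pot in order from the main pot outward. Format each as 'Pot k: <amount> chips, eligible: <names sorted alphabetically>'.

Contributions: A=77, B=35, C=77, D=33
Folded: E
Pot levels (distinct totals of non-folded players): 33, 35, 77
Layer 1-33: 33 each from A, B, C, D = 33*4 = 132 chips; eligible A, B, C, D
Layer 34-35: 2 each from A, B, C = 2*3 = 6 chips; eligible A, B, C
Layer 36-77: 42 each from A, C = 42*2 = 84 chips; eligible A, C

Pot 1: 132 chips, eligible: A, B, C, D
Pot 2: 6 chips, eligible: A, B, C
Pot 3: 84 chips, eligible: A, C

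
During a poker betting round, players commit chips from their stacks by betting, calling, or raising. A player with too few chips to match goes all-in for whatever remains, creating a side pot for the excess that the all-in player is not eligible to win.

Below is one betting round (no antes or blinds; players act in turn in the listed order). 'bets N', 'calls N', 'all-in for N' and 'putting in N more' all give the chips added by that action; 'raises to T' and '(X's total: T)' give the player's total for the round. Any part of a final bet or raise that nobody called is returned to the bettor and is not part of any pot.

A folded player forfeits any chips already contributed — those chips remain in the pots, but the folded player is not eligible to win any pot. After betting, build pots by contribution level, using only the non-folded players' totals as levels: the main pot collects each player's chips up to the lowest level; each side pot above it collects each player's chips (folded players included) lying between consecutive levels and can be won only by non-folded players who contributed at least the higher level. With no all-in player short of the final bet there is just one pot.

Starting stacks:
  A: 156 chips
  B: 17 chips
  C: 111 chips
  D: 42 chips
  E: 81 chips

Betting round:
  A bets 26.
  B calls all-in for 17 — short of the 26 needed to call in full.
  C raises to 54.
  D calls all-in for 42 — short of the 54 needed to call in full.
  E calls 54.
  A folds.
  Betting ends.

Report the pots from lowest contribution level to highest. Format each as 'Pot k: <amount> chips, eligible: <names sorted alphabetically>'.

Contributions: A=26, B=17, C=54, D=42, E=54
Folded: A
Pot levels (distinct totals of non-folded players): 17, 42, 54
Layer 1-17: 17 each from A, B, C, D, E = 17*5 = 85 chips; eligible B, C, D, E
Layer 18-42: A 9 + C 25 + D 25 + E 25 = 84 chips; eligible C, D, E
Layer 43-54: 12 each from C, E = 12*2 = 24 chips; eligible C, E

Pot 1: 85 chips, eligible: B, C, D, E
Pot 2: 84 chips, eligible: C, D, E
Pot 3: 24 chips, eligible: C, E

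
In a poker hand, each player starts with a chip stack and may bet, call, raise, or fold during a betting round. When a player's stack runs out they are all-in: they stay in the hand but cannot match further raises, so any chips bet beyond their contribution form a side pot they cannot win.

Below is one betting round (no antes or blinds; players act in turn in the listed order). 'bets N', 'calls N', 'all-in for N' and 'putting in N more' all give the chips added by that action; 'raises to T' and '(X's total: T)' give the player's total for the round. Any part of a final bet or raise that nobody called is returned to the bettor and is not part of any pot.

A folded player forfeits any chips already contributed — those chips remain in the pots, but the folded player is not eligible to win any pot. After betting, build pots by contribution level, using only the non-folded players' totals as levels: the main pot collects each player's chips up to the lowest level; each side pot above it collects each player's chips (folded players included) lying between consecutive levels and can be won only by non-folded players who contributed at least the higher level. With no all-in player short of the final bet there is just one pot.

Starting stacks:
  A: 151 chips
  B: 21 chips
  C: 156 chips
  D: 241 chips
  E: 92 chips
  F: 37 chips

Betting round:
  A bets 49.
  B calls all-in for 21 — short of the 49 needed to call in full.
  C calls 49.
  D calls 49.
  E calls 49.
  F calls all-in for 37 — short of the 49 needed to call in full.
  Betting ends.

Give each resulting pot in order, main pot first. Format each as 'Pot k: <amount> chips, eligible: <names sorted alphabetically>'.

Pot 1: 126 chips, eligible: A, B, C, D, E, F
Pot 2: 80 chips, eligible: A, C, D, E, F
Pot 3: 48 chips, eligible: A, C, D, E

Derivation:
Contributions: A=49, B=21, C=49, D=49, E=49, F=37
Pot levels (distinct totals of non-folded players): 21, 37, 49
Layer 1-21: 21 each from A, B, C, D, E, F = 21*6 = 126 chips; eligible A, B, C, D, E, F
Layer 22-37: 16 each from A, C, D, E, F = 16*5 = 80 chips; eligible A, C, D, E, F
Layer 38-49: 12 each from A, C, D, E = 12*4 = 48 chips; eligible A, C, D, E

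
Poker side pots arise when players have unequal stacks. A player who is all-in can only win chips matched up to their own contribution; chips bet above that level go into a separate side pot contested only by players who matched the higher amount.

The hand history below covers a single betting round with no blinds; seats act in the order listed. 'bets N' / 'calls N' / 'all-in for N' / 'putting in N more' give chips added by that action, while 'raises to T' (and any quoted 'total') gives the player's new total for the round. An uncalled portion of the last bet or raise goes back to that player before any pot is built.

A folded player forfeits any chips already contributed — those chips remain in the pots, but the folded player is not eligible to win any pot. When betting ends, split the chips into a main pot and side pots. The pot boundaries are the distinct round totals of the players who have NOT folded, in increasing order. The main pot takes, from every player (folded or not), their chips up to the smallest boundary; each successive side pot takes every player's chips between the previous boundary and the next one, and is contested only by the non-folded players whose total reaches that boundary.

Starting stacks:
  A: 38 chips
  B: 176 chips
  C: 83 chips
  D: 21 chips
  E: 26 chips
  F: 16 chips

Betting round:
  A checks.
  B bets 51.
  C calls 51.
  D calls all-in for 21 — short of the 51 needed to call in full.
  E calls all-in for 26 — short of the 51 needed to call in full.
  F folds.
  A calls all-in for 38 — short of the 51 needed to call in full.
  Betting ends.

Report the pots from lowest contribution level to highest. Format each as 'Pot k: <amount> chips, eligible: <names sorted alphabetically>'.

Pot 1: 105 chips, eligible: A, B, C, D, E
Pot 2: 20 chips, eligible: A, B, C, E
Pot 3: 36 chips, eligible: A, B, C
Pot 4: 26 chips, eligible: B, C

Derivation:
Contributions: A=38, B=51, C=51, D=21, E=26
Folded: F
Pot levels (distinct totals of non-folded players): 21, 26, 38, 51
Layer 1-21: 21 each from A, B, C, D, E = 21*5 = 105 chips; eligible A, B, C, D, E
Layer 22-26: 5 each from A, B, C, E = 5*4 = 20 chips; eligible A, B, C, E
Layer 27-38: 12 each from A, B, C = 12*3 = 36 chips; eligible A, B, C
Layer 39-51: 13 each from B, C = 13*2 = 26 chips; eligible B, C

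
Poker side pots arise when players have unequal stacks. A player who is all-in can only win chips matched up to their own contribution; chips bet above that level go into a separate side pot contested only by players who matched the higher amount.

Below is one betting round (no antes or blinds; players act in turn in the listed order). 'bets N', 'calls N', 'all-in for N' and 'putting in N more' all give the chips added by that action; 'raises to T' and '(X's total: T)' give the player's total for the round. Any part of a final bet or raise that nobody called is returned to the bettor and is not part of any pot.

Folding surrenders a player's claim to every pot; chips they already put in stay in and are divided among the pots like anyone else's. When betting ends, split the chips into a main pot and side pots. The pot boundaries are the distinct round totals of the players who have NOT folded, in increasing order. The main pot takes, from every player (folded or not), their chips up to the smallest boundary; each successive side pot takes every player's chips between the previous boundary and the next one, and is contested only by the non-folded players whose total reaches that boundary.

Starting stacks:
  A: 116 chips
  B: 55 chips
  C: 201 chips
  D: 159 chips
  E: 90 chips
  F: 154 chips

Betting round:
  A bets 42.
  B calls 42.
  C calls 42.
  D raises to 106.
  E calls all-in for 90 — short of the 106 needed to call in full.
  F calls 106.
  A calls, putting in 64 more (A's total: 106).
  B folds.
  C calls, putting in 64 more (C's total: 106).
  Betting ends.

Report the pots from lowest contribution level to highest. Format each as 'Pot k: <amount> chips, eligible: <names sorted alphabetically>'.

Pot 1: 492 chips, eligible: A, C, D, E, F
Pot 2: 64 chips, eligible: A, C, D, F

Derivation:
Contributions: A=106, B=42, C=106, D=106, E=90, F=106
Folded: B
Pot levels (distinct totals of non-folded players): 90, 106
Layer 1-90: A 90 + B 42 + C 90 + D 90 + E 90 + F 90 = 492 chips; eligible A, C, D, E, F
Layer 91-106: 16 each from A, C, D, F = 16*4 = 64 chips; eligible A, C, D, F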